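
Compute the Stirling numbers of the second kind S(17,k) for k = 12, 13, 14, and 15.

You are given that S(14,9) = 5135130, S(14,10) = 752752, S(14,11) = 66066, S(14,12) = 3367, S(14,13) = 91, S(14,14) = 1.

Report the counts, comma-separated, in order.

62022324, 4910178, 249900, 7820

@15  (15,10):752752·10+5135130→12662650, (15,11):66066·11+752752→1479478, (15,12):3367·12+66066→106470, (15,13):91·13+3367→4550, (15,14):1·14+91→105, (15,15):0·15+1→1
@16  (16,11):1479478·11+12662650→28936908, (16,12):106470·12+1479478→2757118, (16,13):4550·13+106470→165620, (16,14):105·14+4550→6020, (16,15):1·15+105→120
@17  (17,12):2757118·12+28936908→62022324, (17,13):165620·13+2757118→4910178, (17,14):6020·14+165620→249900, (17,15):120·15+6020→7820
Read S(17,12) = 62022324, S(17,13) = 4910178, S(17,14) = 249900, S(17,15) = 7820.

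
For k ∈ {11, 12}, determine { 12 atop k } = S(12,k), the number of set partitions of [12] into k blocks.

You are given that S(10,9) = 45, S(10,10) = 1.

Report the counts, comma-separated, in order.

66, 1

@11  (11,10):1·10+45→55, (11,11):0·11+1→1
@12  (12,11):1·11+55→66, (12,12):0·12+1→1
Read S(12,11) = 66, S(12,12) = 1.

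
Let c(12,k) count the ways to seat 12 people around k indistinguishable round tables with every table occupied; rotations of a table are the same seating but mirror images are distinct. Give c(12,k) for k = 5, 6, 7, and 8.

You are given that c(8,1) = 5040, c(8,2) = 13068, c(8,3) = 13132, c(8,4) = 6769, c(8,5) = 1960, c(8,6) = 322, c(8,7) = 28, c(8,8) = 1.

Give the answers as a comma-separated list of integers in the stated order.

@9  (9,2):13068·8+5040→109584, (9,3):13132·8+13068→118124, (9,4):6769·8+13132→67284, (9,5):1960·8+6769→22449, (9,6):322·8+1960→4536, (9,7):28·8+322→546, (9,8):1·8+28→36
@10  (10,3):118124·9+109584→1172700, (10,4):67284·9+118124→723680, (10,5):22449·9+67284→269325, (10,6):4536·9+22449→63273, (10,7):546·9+4536→9450, (10,8):36·9+546→870
@11  (11,4):723680·10+1172700→8409500, (11,5):269325·10+723680→3416930, (11,6):63273·10+269325→902055, (11,7):9450·10+63273→157773, (11,8):870·10+9450→18150
@12  (12,5):3416930·11+8409500→45995730, (12,6):902055·11+3416930→13339535, (12,7):157773·11+902055→2637558, (12,8):18150·11+157773→357423
Read c(12,5) = 45995730, c(12,6) = 13339535, c(12,7) = 2637558, c(12,8) = 357423.

45995730, 13339535, 2637558, 357423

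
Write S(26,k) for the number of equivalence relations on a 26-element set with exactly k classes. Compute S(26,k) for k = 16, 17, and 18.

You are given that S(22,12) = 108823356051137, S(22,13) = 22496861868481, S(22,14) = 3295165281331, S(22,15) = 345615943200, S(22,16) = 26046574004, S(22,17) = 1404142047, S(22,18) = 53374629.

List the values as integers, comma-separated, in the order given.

i=23: T(23,13)=108823356051137+13·22496861868481=401282560341390 | T(23,14)=22496861868481+14·3295165281331=68629175807115 | T(23,15)=3295165281331+15·345615943200=8479404429331 | T(23,16)=345615943200+16·26046574004=762361127264 | T(23,17)=26046574004+17·1404142047=49916988803 | T(23,18)=1404142047+18·53374629=2364885369
i=24: T(24,14)=401282560341390+14·68629175807115=1362091021641000 | T(24,15)=68629175807115+15·8479404429331=195820242247080 | T(24,16)=8479404429331+16·762361127264=20677182465555 | T(24,17)=762361127264+17·49916988803=1610949936915 | T(24,18)=49916988803+18·2364885369=92484925445
i=25: T(25,15)=1362091021641000+15·195820242247080=4299394655347200 | T(25,16)=195820242247080+16·20677182465555=526655161695960 | T(25,17)=20677182465555+17·1610949936915=48063331393110 | T(25,18)=1610949936915+18·92484925445=3275678594925
i=26: T(26,16)=4299394655347200+16·526655161695960=12725877242482560 | T(26,17)=526655161695960+17·48063331393110=1343731795378830 | T(26,18)=48063331393110+18·3275678594925=107025546101760
Read S(26,16) = 12725877242482560, S(26,17) = 1343731795378830, S(26,18) = 107025546101760.

12725877242482560, 1343731795378830, 107025546101760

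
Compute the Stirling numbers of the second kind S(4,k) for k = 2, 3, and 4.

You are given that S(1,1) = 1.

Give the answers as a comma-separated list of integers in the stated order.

7, 6, 1

[2] T[2,1]:1*1+0=1 · T[2,2]:2*0+1=1
[3] T[3,1]:1*1+0=1 · T[3,2]:2*1+1=3 · T[3,3]:3*0+1=1
[4] T[4,2]:2*3+1=7 · T[4,3]:3*1+3=6 · T[4,4]:4*0+1=1
Read S(4,2) = 7, S(4,3) = 6, S(4,4) = 1.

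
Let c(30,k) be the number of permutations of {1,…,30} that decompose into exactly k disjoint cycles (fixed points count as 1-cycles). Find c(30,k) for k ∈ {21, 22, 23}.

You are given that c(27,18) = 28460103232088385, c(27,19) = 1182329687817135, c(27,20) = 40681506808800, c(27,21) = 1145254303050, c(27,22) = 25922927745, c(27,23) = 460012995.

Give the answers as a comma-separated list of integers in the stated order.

248526574856284725, 7860403394108265, 207912996295875

row 28: T[28][19]=27·1182329687817135+28460103232088385=60383004803151030  T[28][20]=27·40681506808800+1182329687817135=2280730371654735  T[28][21]=27·1145254303050+40681506808800=71603372991150  T[28][22]=27·25922927745+1145254303050=1845173352165  T[28][23]=27·460012995+25922927745=38343278610
row 29: T[29][20]=28·2280730371654735+60383004803151030=124243455209483610  T[29][21]=28·71603372991150+2280730371654735=4285624815406935  T[29][22]=28·1845173352165+71603372991150=123268226851770  T[29][23]=28·38343278610+1845173352165=2918785153245
row 30: T[30][21]=29·4285624815406935+124243455209483610=248526574856284725  T[30][22]=29·123268226851770+4285624815406935=7860403394108265  T[30][23]=29·2918785153245+123268226851770=207912996295875
Read c(30,21) = 248526574856284725, c(30,22) = 7860403394108265, c(30,23) = 207912996295875.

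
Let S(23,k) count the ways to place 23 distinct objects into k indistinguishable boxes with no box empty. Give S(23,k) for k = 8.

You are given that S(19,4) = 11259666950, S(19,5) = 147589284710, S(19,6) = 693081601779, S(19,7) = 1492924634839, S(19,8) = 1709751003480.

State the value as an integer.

9741955019900400

row 20: T[20][5]=5·147589284710+11259666950=749206090500  T[20][6]=6·693081601779+147589284710=4306078895384  T[20][7]=7·1492924634839+693081601779=11143554045652  T[20][8]=8·1709751003480+1492924634839=15170932662679
row 21: T[21][6]=6·4306078895384+749206090500=26585679462804  T[21][7]=7·11143554045652+4306078895384=82310957214948  T[21][8]=8·15170932662679+11143554045652=132511015347084
row 22: T[22][7]=7·82310957214948+26585679462804=602762379967440  T[22][8]=8·132511015347084+82310957214948=1142399079991620
row 23: T[23][8]=8·1142399079991620+602762379967440=9741955019900400
Read S(23,8) = 9741955019900400.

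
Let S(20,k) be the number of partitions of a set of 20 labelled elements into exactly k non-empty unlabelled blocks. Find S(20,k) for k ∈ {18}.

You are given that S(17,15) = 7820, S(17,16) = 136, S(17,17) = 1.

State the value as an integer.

[18] T[18,16]:16*136+7820=9996 · T[18,17]:17*1+136=153 · T[18,18]:18*0+1=1
[19] T[19,17]:17*153+9996=12597 · T[19,18]:18*1+153=171
[20] T[20,18]:18*171+12597=15675
Read S(20,18) = 15675.

15675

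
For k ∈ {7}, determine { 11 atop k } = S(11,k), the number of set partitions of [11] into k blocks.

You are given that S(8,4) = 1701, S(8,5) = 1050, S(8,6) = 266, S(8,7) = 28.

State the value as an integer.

i=9: T(9,5)=1701+5·1050=6951 | T(9,6)=1050+6·266=2646 | T(9,7)=266+7·28=462
i=10: T(10,6)=6951+6·2646=22827 | T(10,7)=2646+7·462=5880
i=11: T(11,7)=22827+7·5880=63987
Read S(11,7) = 63987.

63987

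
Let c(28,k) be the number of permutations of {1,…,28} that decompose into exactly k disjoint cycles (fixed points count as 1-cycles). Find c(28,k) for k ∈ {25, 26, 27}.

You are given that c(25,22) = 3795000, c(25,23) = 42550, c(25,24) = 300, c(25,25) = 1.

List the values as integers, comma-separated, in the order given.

row 26: T[26][23]=25·42550+3795000=4858750  T[26][24]=25·300+42550=50050  T[26][25]=25·1+300=325  T[26][26]=25·0+1=1
row 27: T[27][24]=26·50050+4858750=6160050  T[27][25]=26·325+50050=58500  T[27][26]=26·1+325=351  T[27][27]=26·0+1=1
row 28: T[28][25]=27·58500+6160050=7739550  T[28][26]=27·351+58500=67977  T[28][27]=27·1+351=378
Read c(28,25) = 7739550, c(28,26) = 67977, c(28,27) = 378.

7739550, 67977, 378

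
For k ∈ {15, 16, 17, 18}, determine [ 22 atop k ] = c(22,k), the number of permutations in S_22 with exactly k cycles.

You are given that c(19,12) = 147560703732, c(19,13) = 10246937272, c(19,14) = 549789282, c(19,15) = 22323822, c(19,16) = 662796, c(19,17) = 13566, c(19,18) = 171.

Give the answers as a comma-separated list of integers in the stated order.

1599718388730, 75289668850, 2792167686, 79721796

@20  (20,13):10246937272·19+147560703732→342252511900, (20,14):549789282·19+10246937272→20692933630, (20,15):22323822·19+549789282→973941900, (20,16):662796·19+22323822→34916946, (20,17):13566·19+662796→920550, (20,18):171·19+13566→16815
@21  (21,14):20692933630·20+342252511900→756111184500, (21,15):973941900·20+20692933630→40171771630, (21,16):34916946·20+973941900→1672280820, (21,17):920550·20+34916946→53327946, (21,18):16815·20+920550→1256850
@22  (22,15):40171771630·21+756111184500→1599718388730, (22,16):1672280820·21+40171771630→75289668850, (22,17):53327946·21+1672280820→2792167686, (22,18):1256850·21+53327946→79721796
Read c(22,15) = 1599718388730, c(22,16) = 75289668850, c(22,17) = 2792167686, c(22,18) = 79721796.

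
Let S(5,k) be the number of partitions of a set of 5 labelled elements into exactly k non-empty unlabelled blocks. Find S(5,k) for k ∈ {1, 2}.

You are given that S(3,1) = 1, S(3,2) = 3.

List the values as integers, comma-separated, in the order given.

1, 15

r4: T_4,1=1×1+0=1; T_4,2=2×3+1=7
r5: T_5,1=1×1+0=1; T_5,2=2×7+1=15
Read S(5,1) = 1, S(5,2) = 15.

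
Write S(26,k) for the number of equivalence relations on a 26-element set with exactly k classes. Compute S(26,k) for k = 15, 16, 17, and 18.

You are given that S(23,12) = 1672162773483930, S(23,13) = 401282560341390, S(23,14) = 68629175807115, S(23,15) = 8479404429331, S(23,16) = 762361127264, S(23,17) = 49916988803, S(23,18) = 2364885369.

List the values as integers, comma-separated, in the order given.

row 24: T[24][13]=13·401282560341390+1672162773483930=6888836057922000  T[24][14]=14·68629175807115+401282560341390=1362091021641000  T[24][15]=15·8479404429331+68629175807115=195820242247080  T[24][16]=16·762361127264+8479404429331=20677182465555  T[24][17]=17·49916988803+762361127264=1610949936915  T[24][18]=18·2364885369+49916988803=92484925445
row 25: T[25][14]=14·1362091021641000+6888836057922000=25958110360896000  T[25][15]=15·195820242247080+1362091021641000=4299394655347200  T[25][16]=16·20677182465555+195820242247080=526655161695960  T[25][17]=17·1610949936915+20677182465555=48063331393110  T[25][18]=18·92484925445+1610949936915=3275678594925
row 26: T[26][15]=15·4299394655347200+25958110360896000=90449030191104000  T[26][16]=16·526655161695960+4299394655347200=12725877242482560  T[26][17]=17·48063331393110+526655161695960=1343731795378830  T[26][18]=18·3275678594925+48063331393110=107025546101760
Read S(26,15) = 90449030191104000, S(26,16) = 12725877242482560, S(26,17) = 1343731795378830, S(26,18) = 107025546101760.

90449030191104000, 12725877242482560, 1343731795378830, 107025546101760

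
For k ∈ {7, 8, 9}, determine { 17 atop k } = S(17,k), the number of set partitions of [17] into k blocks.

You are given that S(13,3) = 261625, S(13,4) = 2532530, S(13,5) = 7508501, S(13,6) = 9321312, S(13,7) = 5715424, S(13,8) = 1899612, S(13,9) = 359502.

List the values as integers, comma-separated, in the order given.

25708104786, 20415995028, 9528822303

i=14: T(14,4)=261625+4·2532530=10391745 | T(14,5)=2532530+5·7508501=40075035 | T(14,6)=7508501+6·9321312=63436373 | T(14,7)=9321312+7·5715424=49329280 | T(14,8)=5715424+8·1899612=20912320 | T(14,9)=1899612+9·359502=5135130
i=15: T(15,5)=10391745+5·40075035=210766920 | T(15,6)=40075035+6·63436373=420693273 | T(15,7)=63436373+7·49329280=408741333 | T(15,8)=49329280+8·20912320=216627840 | T(15,9)=20912320+9·5135130=67128490
i=16: T(16,6)=210766920+6·420693273=2734926558 | T(16,7)=420693273+7·408741333=3281882604 | T(16,8)=408741333+8·216627840=2141764053 | T(16,9)=216627840+9·67128490=820784250
i=17: T(17,7)=2734926558+7·3281882604=25708104786 | T(17,8)=3281882604+8·2141764053=20415995028 | T(17,9)=2141764053+9·820784250=9528822303
Read S(17,7) = 25708104786, S(17,8) = 20415995028, S(17,9) = 9528822303.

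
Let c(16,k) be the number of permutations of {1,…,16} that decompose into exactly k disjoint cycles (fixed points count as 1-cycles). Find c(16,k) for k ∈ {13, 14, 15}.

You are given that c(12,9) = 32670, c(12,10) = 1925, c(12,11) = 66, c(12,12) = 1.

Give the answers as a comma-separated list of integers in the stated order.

@13  (13,10):1925·12+32670→55770, (13,11):66·12+1925→2717, (13,12):1·12+66→78, (13,13):0·12+1→1
@14  (14,11):2717·13+55770→91091, (14,12):78·13+2717→3731, (14,13):1·13+78→91, (14,14):0·13+1→1
@15  (15,12):3731·14+91091→143325, (15,13):91·14+3731→5005, (15,14):1·14+91→105, (15,15):0·14+1→1
@16  (16,13):5005·15+143325→218400, (16,14):105·15+5005→6580, (16,15):1·15+105→120
Read c(16,13) = 218400, c(16,14) = 6580, c(16,15) = 120.

218400, 6580, 120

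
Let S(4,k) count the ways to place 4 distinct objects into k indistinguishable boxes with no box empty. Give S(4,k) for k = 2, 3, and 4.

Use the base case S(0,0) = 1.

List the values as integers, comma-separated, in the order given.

@1  (1,1):0·1+1→1
@2  (2,1):1·1+0→1, (2,2):0·2+1→1
@3  (3,1):1·1+0→1, (3,2):1·2+1→3, (3,3):0·3+1→1
@4  (4,2):3·2+1→7, (4,3):1·3+3→6, (4,4):0·4+1→1
Read S(4,2) = 7, S(4,3) = 6, S(4,4) = 1.

7, 6, 1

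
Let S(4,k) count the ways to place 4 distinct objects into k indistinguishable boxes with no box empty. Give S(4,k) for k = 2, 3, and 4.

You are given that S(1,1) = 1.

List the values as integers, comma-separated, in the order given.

7, 6, 1

r2: T_2,1=1×1+0=1; T_2,2=2×0+1=1
r3: T_3,1=1×1+0=1; T_3,2=2×1+1=3; T_3,3=3×0+1=1
r4: T_4,2=2×3+1=7; T_4,3=3×1+3=6; T_4,4=4×0+1=1
Read S(4,2) = 7, S(4,3) = 6, S(4,4) = 1.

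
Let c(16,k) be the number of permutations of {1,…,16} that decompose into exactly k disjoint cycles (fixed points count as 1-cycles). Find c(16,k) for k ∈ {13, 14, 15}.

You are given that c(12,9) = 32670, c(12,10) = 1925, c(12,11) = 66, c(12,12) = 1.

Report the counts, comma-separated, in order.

[13] T[13,10]:12*1925+32670=55770 · T[13,11]:12*66+1925=2717 · T[13,12]:12*1+66=78 · T[13,13]:12*0+1=1
[14] T[14,11]:13*2717+55770=91091 · T[14,12]:13*78+2717=3731 · T[14,13]:13*1+78=91 · T[14,14]:13*0+1=1
[15] T[15,12]:14*3731+91091=143325 · T[15,13]:14*91+3731=5005 · T[15,14]:14*1+91=105 · T[15,15]:14*0+1=1
[16] T[16,13]:15*5005+143325=218400 · T[16,14]:15*105+5005=6580 · T[16,15]:15*1+105=120
Read c(16,13) = 218400, c(16,14) = 6580, c(16,15) = 120.

218400, 6580, 120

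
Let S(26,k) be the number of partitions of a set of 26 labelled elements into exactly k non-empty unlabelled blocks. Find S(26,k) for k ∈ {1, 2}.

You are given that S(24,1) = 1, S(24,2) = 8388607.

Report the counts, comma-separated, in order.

[25] T[25,1]:1*1+0=1 · T[25,2]:2*8388607+1=16777215
[26] T[26,1]:1*1+0=1 · T[26,2]:2*16777215+1=33554431
Read S(26,1) = 1, S(26,2) = 33554431.

1, 33554431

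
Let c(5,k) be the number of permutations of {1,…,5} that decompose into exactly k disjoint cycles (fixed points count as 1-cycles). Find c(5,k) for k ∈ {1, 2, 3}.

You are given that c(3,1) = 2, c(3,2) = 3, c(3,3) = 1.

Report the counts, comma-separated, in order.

24, 50, 35

[4] T[4,1]:3*2+0=6 · T[4,2]:3*3+2=11 · T[4,3]:3*1+3=6
[5] T[5,1]:4*6+0=24 · T[5,2]:4*11+6=50 · T[5,3]:4*6+11=35
Read c(5,1) = 24, c(5,2) = 50, c(5,3) = 35.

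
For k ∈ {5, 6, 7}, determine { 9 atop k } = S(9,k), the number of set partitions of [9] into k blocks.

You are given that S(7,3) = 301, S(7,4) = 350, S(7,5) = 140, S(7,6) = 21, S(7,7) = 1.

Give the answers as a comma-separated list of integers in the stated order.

6951, 2646, 462

i=8: T(8,4)=301+4·350=1701 | T(8,5)=350+5·140=1050 | T(8,6)=140+6·21=266 | T(8,7)=21+7·1=28
i=9: T(9,5)=1701+5·1050=6951 | T(9,6)=1050+6·266=2646 | T(9,7)=266+7·28=462
Read S(9,5) = 6951, S(9,6) = 2646, S(9,7) = 462.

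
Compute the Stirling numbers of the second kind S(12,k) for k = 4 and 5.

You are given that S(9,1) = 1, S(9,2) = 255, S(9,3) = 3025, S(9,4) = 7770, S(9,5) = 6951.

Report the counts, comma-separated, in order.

[10] T[10,2]:2*255+1=511 · T[10,3]:3*3025+255=9330 · T[10,4]:4*7770+3025=34105 · T[10,5]:5*6951+7770=42525
[11] T[11,3]:3*9330+511=28501 · T[11,4]:4*34105+9330=145750 · T[11,5]:5*42525+34105=246730
[12] T[12,4]:4*145750+28501=611501 · T[12,5]:5*246730+145750=1379400
Read S(12,4) = 611501, S(12,5) = 1379400.

611501, 1379400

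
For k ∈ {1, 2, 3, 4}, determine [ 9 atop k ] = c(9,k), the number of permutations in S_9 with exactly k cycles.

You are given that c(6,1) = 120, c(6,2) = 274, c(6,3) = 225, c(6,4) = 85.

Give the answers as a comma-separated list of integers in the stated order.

@7  (7,1):120·6+0→720, (7,2):274·6+120→1764, (7,3):225·6+274→1624, (7,4):85·6+225→735
@8  (8,1):720·7+0→5040, (8,2):1764·7+720→13068, (8,3):1624·7+1764→13132, (8,4):735·7+1624→6769
@9  (9,1):5040·8+0→40320, (9,2):13068·8+5040→109584, (9,3):13132·8+13068→118124, (9,4):6769·8+13132→67284
Read c(9,1) = 40320, c(9,2) = 109584, c(9,3) = 118124, c(9,4) = 67284.

40320, 109584, 118124, 67284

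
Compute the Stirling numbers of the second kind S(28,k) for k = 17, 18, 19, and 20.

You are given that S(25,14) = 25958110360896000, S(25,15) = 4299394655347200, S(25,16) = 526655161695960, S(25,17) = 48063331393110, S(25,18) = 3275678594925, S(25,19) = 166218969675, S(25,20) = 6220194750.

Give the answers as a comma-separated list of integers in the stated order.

row 26: T[26][15]=15·4299394655347200+25958110360896000=90449030191104000  T[26][16]=16·526655161695960+4299394655347200=12725877242482560  T[26][17]=17·48063331393110+526655161695960=1343731795378830  T[26][18]=18·3275678594925+48063331393110=107025546101760  T[26][19]=19·166218969675+3275678594925=6433839018750  T[26][20]=20·6220194750+166218969675=290622864675
row 27: T[27][16]=16·12725877242482560+90449030191104000=294063066070824960  T[27][17]=17·1343731795378830+12725877242482560=35569317763922670  T[27][18]=18·107025546101760+1343731795378830=3270191625210510  T[27][19]=19·6433839018750+107025546101760=229268487458010  T[27][20]=20·290622864675+6433839018750=12246296312250
row 28: T[28][17]=17·35569317763922670+294063066070824960=898741468057510350  T[28][18]=18·3270191625210510+35569317763922670=94432767017711850  T[28][19]=19·229268487458010+3270191625210510=7626292886912700  T[28][20]=20·12246296312250+229268487458010=474194413703010
Read S(28,17) = 898741468057510350, S(28,18) = 94432767017711850, S(28,19) = 7626292886912700, S(28,20) = 474194413703010.

898741468057510350, 94432767017711850, 7626292886912700, 474194413703010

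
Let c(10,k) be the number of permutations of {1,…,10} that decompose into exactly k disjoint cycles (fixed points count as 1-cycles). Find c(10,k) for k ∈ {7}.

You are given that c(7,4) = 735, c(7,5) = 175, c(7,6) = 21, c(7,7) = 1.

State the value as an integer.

[8] T[8,5]:7*175+735=1960 · T[8,6]:7*21+175=322 · T[8,7]:7*1+21=28
[9] T[9,6]:8*322+1960=4536 · T[9,7]:8*28+322=546
[10] T[10,7]:9*546+4536=9450
Read c(10,7) = 9450.

9450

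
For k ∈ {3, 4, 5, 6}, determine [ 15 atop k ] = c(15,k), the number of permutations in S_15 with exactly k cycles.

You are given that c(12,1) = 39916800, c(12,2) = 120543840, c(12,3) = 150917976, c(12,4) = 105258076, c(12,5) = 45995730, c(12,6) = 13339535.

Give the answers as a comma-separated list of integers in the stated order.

392156797824, 310989260400, 159721605680, 56663366760

row 13: T[13][1]=12·39916800+0=479001600  T[13][2]=12·120543840+39916800=1486442880  T[13][3]=12·150917976+120543840=1931559552  T[13][4]=12·105258076+150917976=1414014888  T[13][5]=12·45995730+105258076=657206836  T[13][6]=12·13339535+45995730=206070150
row 14: T[14][2]=13·1486442880+479001600=19802759040  T[14][3]=13·1931559552+1486442880=26596717056  T[14][4]=13·1414014888+1931559552=20313753096  T[14][5]=13·657206836+1414014888=9957703756  T[14][6]=13·206070150+657206836=3336118786
row 15: T[15][3]=14·26596717056+19802759040=392156797824  T[15][4]=14·20313753096+26596717056=310989260400  T[15][5]=14·9957703756+20313753096=159721605680  T[15][6]=14·3336118786+9957703756=56663366760
Read c(15,3) = 392156797824, c(15,4) = 310989260400, c(15,5) = 159721605680, c(15,6) = 56663366760.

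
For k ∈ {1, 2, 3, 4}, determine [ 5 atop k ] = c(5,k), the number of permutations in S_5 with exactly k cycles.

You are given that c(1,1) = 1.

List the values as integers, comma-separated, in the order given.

@2  (2,1):1·1+0→1, (2,2):0·1+1→1
@3  (3,1):1·2+0→2, (3,2):1·2+1→3, (3,3):0·2+1→1
@4  (4,1):2·3+0→6, (4,2):3·3+2→11, (4,3):1·3+3→6, (4,4):0·3+1→1
@5  (5,1):6·4+0→24, (5,2):11·4+6→50, (5,3):6·4+11→35, (5,4):1·4+6→10
Read c(5,1) = 24, c(5,2) = 50, c(5,3) = 35, c(5,4) = 10.

24, 50, 35, 10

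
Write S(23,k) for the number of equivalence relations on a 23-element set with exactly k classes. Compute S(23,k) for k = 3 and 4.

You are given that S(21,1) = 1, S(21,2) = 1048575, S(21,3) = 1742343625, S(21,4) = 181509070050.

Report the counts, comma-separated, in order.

15686335501, 2916342574750

@22  (22,2):1048575·2+1→2097151, (22,3):1742343625·3+1048575→5228079450, (22,4):181509070050·4+1742343625→727778623825
@23  (23,3):5228079450·3+2097151→15686335501, (23,4):727778623825·4+5228079450→2916342574750
Read S(23,3) = 15686335501, S(23,4) = 2916342574750.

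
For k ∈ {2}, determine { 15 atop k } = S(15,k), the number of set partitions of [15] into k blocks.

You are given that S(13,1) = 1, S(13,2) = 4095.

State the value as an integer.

16383

@14  (14,1):1·1+0→1, (14,2):4095·2+1→8191
@15  (15,2):8191·2+1→16383
Read S(15,2) = 16383.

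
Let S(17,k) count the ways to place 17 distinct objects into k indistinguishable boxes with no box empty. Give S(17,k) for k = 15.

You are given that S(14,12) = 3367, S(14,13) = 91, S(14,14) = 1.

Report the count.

7820

r15: T_15,13=13×91+3367=4550; T_15,14=14×1+91=105; T_15,15=15×0+1=1
r16: T_16,14=14×105+4550=6020; T_16,15=15×1+105=120
r17: T_17,15=15×120+6020=7820
Read S(17,15) = 7820.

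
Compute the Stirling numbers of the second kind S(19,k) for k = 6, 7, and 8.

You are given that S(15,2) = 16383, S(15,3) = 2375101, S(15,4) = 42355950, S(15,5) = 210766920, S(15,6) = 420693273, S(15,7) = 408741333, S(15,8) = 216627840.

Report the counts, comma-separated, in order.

693081601779, 1492924634839, 1709751003480

@16  (16,3):2375101·3+16383→7141686, (16,4):42355950·4+2375101→171798901, (16,5):210766920·5+42355950→1096190550, (16,6):420693273·6+210766920→2734926558, (16,7):408741333·7+420693273→3281882604, (16,8):216627840·8+408741333→2141764053
@17  (17,4):171798901·4+7141686→694337290, (17,5):1096190550·5+171798901→5652751651, (17,6):2734926558·6+1096190550→17505749898, (17,7):3281882604·7+2734926558→25708104786, (17,8):2141764053·8+3281882604→20415995028
@18  (18,5):5652751651·5+694337290→28958095545, (18,6):17505749898·6+5652751651→110687251039, (18,7):25708104786·7+17505749898→197462483400, (18,8):20415995028·8+25708104786→189036065010
@19  (19,6):110687251039·6+28958095545→693081601779, (19,7):197462483400·7+110687251039→1492924634839, (19,8):189036065010·8+197462483400→1709751003480
Read S(19,6) = 693081601779, S(19,7) = 1492924634839, S(19,8) = 1709751003480.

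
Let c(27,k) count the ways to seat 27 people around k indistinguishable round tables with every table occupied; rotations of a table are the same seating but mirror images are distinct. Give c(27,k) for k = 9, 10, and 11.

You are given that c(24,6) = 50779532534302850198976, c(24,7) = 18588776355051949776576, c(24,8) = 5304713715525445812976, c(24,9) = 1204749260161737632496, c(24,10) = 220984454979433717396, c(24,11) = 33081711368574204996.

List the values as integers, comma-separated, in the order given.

row 25: T[25][7]=24·18588776355051949776576+50779532534302850198976=496910165055549644836800  T[25][8]=24·5304713715525445812976+18588776355051949776576=145901905527662649288000  T[25][9]=24·1204749260161737632496+5304713715525445812976=34218695959407148992880  T[25][10]=24·220984454979433717396+1204749260161737632496=6508376179668146850000  T[25][11]=24·33081711368574204996+220984454979433717396=1014945527825214637300
row 26: T[26][8]=25·145901905527662649288000+496910165055549644836800=4144457803247115877036800  T[26][9]=25·34218695959407148992880+145901905527662649288000=1001369304512841374110000  T[26][10]=25·6508376179668146850000+34218695959407148992880=196928100451110820242880  T[26][11]=25·1014945527825214637300+6508376179668146850000=31882014375298512782500
row 27: T[27][9]=26·1001369304512841374110000+4144457803247115877036800=30180059720580991603896800  T[27][10]=26·196928100451110820242880+1001369304512841374110000=6121499916241722700424880  T[27][11]=26·31882014375298512782500+196928100451110820242880=1025860474208872152587880
Read c(27,9) = 30180059720580991603896800, c(27,10) = 6121499916241722700424880, c(27,11) = 1025860474208872152587880.

30180059720580991603896800, 6121499916241722700424880, 1025860474208872152587880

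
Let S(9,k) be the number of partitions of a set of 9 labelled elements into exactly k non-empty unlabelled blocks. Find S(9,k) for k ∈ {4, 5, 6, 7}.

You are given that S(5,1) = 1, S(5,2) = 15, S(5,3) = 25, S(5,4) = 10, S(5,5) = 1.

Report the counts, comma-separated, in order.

7770, 6951, 2646, 462

r6: T_6,1=1×1+0=1; T_6,2=2×15+1=31; T_6,3=3×25+15=90; T_6,4=4×10+25=65; T_6,5=5×1+10=15; T_6,6=6×0+1=1
r7: T_7,2=2×31+1=63; T_7,3=3×90+31=301; T_7,4=4×65+90=350; T_7,5=5×15+65=140; T_7,6=6×1+15=21; T_7,7=7×0+1=1
r8: T_8,3=3×301+63=966; T_8,4=4×350+301=1701; T_8,5=5×140+350=1050; T_8,6=6×21+140=266; T_8,7=7×1+21=28
r9: T_9,4=4×1701+966=7770; T_9,5=5×1050+1701=6951; T_9,6=6×266+1050=2646; T_9,7=7×28+266=462
Read S(9,4) = 7770, S(9,5) = 6951, S(9,6) = 2646, S(9,7) = 462.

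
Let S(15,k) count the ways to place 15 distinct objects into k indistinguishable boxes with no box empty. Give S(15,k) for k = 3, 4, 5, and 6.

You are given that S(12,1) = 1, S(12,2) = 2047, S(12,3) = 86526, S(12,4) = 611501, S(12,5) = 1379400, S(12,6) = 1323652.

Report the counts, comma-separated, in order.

2375101, 42355950, 210766920, 420693273

row 13: T[13][1]=1·1+0=1  T[13][2]=2·2047+1=4095  T[13][3]=3·86526+2047=261625  T[13][4]=4·611501+86526=2532530  T[13][5]=5·1379400+611501=7508501  T[13][6]=6·1323652+1379400=9321312
row 14: T[14][2]=2·4095+1=8191  T[14][3]=3·261625+4095=788970  T[14][4]=4·2532530+261625=10391745  T[14][5]=5·7508501+2532530=40075035  T[14][6]=6·9321312+7508501=63436373
row 15: T[15][3]=3·788970+8191=2375101  T[15][4]=4·10391745+788970=42355950  T[15][5]=5·40075035+10391745=210766920  T[15][6]=6·63436373+40075035=420693273
Read S(15,3) = 2375101, S(15,4) = 42355950, S(15,5) = 210766920, S(15,6) = 420693273.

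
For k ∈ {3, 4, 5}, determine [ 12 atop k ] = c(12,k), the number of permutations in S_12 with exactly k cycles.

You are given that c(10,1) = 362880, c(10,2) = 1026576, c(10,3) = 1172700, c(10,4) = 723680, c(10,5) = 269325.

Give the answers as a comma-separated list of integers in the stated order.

row 11: T[11][2]=10·1026576+362880=10628640  T[11][3]=10·1172700+1026576=12753576  T[11][4]=10·723680+1172700=8409500  T[11][5]=10·269325+723680=3416930
row 12: T[12][3]=11·12753576+10628640=150917976  T[12][4]=11·8409500+12753576=105258076  T[12][5]=11·3416930+8409500=45995730
Read c(12,3) = 150917976, c(12,4) = 105258076, c(12,5) = 45995730.

150917976, 105258076, 45995730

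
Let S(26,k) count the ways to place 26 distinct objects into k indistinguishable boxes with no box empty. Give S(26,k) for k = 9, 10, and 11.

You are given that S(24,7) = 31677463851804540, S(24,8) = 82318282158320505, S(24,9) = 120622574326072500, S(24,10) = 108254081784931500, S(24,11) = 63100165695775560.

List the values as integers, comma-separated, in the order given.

11201516780955125625, 13199555372846848005, 10029078340998476760

@25  (25,8):82318282158320505·8+31677463851804540→690223721118368580, (25,9):120622574326072500·9+82318282158320505→1167921451092973005, (25,10):108254081784931500·10+120622574326072500→1203163392175387500, (25,11):63100165695775560·11+108254081784931500→802355904438462660
@26  (26,9):1167921451092973005·9+690223721118368580→11201516780955125625, (26,10):1203163392175387500·10+1167921451092973005→13199555372846848005, (26,11):802355904438462660·11+1203163392175387500→10029078340998476760
Read S(26,9) = 11201516780955125625, S(26,10) = 13199555372846848005, S(26,11) = 10029078340998476760.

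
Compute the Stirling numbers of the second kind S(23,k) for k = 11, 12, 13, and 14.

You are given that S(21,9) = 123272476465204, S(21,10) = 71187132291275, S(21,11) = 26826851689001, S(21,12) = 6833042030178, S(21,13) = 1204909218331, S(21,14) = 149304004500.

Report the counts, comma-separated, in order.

4864251308951100, 1672162773483930, 401282560341390, 68629175807115

[22] T[22,10]:10*71187132291275+123272476465204=835143799377954 · T[22,11]:11*26826851689001+71187132291275=366282500870286 · T[22,12]:12*6833042030178+26826851689001=108823356051137 · T[22,13]:13*1204909218331+6833042030178=22496861868481 · T[22,14]:14*149304004500+1204909218331=3295165281331
[23] T[23,11]:11*366282500870286+835143799377954=4864251308951100 · T[23,12]:12*108823356051137+366282500870286=1672162773483930 · T[23,13]:13*22496861868481+108823356051137=401282560341390 · T[23,14]:14*3295165281331+22496861868481=68629175807115
Read S(23,11) = 4864251308951100, S(23,12) = 1672162773483930, S(23,13) = 401282560341390, S(23,14) = 68629175807115.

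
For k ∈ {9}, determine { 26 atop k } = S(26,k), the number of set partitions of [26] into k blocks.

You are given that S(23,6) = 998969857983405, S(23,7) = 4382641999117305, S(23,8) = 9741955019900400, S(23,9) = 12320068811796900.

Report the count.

11201516780955125625

i=24: T(24,7)=998969857983405+7·4382641999117305=31677463851804540 | T(24,8)=4382641999117305+8·9741955019900400=82318282158320505 | T(24,9)=9741955019900400+9·12320068811796900=120622574326072500
i=25: T(25,8)=31677463851804540+8·82318282158320505=690223721118368580 | T(25,9)=82318282158320505+9·120622574326072500=1167921451092973005
i=26: T(26,9)=690223721118368580+9·1167921451092973005=11201516780955125625
Read S(26,9) = 11201516780955125625.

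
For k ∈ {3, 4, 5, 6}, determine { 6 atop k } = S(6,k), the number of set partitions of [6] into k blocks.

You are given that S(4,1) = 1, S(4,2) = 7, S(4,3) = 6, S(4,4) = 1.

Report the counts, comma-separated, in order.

90, 65, 15, 1

i=5: T(5,2)=1+2·7=15 | T(5,3)=7+3·6=25 | T(5,4)=6+4·1=10 | T(5,5)=1+5·0=1
i=6: T(6,3)=15+3·25=90 | T(6,4)=25+4·10=65 | T(6,5)=10+5·1=15 | T(6,6)=1+6·0=1
Read S(6,3) = 90, S(6,4) = 65, S(6,5) = 15, S(6,6) = 1.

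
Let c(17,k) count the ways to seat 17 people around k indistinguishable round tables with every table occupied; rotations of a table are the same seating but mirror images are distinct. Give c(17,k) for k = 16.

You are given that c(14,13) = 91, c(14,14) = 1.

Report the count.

136

i=15: T(15,14)=91+14·1=105 | T(15,15)=1+14·0=1
i=16: T(16,15)=105+15·1=120 | T(16,16)=1+15·0=1
i=17: T(17,16)=120+16·1=136
Read c(17,16) = 136.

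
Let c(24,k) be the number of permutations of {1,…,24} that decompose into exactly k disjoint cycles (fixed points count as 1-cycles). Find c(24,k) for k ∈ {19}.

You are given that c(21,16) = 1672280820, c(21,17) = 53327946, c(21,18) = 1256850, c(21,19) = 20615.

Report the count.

i=22: T(22,17)=1672280820+21·53327946=2792167686 | T(22,18)=53327946+21·1256850=79721796 | T(22,19)=1256850+21·20615=1689765
i=23: T(23,18)=2792167686+22·79721796=4546047198 | T(23,19)=79721796+22·1689765=116896626
i=24: T(24,19)=4546047198+23·116896626=7234669596
Read c(24,19) = 7234669596.

7234669596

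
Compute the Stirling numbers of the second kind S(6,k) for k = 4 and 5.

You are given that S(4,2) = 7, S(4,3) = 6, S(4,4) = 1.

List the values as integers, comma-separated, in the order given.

65, 15

@5  (5,3):6·3+7→25, (5,4):1·4+6→10, (5,5):0·5+1→1
@6  (6,4):10·4+25→65, (6,5):1·5+10→15
Read S(6,4) = 65, S(6,5) = 15.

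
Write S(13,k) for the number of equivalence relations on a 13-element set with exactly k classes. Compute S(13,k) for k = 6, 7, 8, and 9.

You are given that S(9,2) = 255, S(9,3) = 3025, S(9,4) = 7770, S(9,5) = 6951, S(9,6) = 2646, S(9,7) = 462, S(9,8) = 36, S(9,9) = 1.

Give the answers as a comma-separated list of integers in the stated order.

row 10: T[10][3]=3·3025+255=9330  T[10][4]=4·7770+3025=34105  T[10][5]=5·6951+7770=42525  T[10][6]=6·2646+6951=22827  T[10][7]=7·462+2646=5880  T[10][8]=8·36+462=750  T[10][9]=9·1+36=45
row 11: T[11][4]=4·34105+9330=145750  T[11][5]=5·42525+34105=246730  T[11][6]=6·22827+42525=179487  T[11][7]=7·5880+22827=63987  T[11][8]=8·750+5880=11880  T[11][9]=9·45+750=1155
row 12: T[12][5]=5·246730+145750=1379400  T[12][6]=6·179487+246730=1323652  T[12][7]=7·63987+179487=627396  T[12][8]=8·11880+63987=159027  T[12][9]=9·1155+11880=22275
row 13: T[13][6]=6·1323652+1379400=9321312  T[13][7]=7·627396+1323652=5715424  T[13][8]=8·159027+627396=1899612  T[13][9]=9·22275+159027=359502
Read S(13,6) = 9321312, S(13,7) = 5715424, S(13,8) = 1899612, S(13,9) = 359502.

9321312, 5715424, 1899612, 359502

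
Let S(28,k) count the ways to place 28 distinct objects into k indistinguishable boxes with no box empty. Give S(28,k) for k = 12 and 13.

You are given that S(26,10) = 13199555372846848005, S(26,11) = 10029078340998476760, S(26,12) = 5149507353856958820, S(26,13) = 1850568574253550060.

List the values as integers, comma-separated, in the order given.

985397416171213883565, 451512851236272407400

row 27: T[27][11]=11·10029078340998476760+13199555372846848005=123519417123830092365  T[27][12]=12·5149507353856958820+10029078340998476760=71823166587281982600  T[27][13]=13·1850568574253550060+5149507353856958820=29206898819153109600
row 28: T[28][12]=12·71823166587281982600+123519417123830092365=985397416171213883565  T[28][13]=13·29206898819153109600+71823166587281982600=451512851236272407400
Read S(28,12) = 985397416171213883565, S(28,13) = 451512851236272407400.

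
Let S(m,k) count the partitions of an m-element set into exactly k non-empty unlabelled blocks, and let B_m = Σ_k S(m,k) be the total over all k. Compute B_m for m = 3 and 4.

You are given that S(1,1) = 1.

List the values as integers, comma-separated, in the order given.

5, 15

[2] T[2,1]:1*1+0=1 · T[2,2]:2*0+1=1
[3] T[3,1]:1*1+0=1 · T[3,2]:2*1+1=3 · T[3,3]:3*0+1=1
[4] T[4,1]:1*1+0=1 · T[4,2]:2*3+1=7 · T[4,3]:3*1+3=6 · T[4,4]:4*0+1=1
B_3 = ΣS(3,k) = 1+3+1 = 5
B_4 = ΣS(4,k) = 1+7+6+1 = 15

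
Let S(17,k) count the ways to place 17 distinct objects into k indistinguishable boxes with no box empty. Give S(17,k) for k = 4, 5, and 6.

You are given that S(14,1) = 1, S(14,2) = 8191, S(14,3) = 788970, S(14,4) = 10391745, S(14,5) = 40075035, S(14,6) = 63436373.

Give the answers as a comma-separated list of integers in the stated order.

row 15: T[15][2]=2·8191+1=16383  T[15][3]=3·788970+8191=2375101  T[15][4]=4·10391745+788970=42355950  T[15][5]=5·40075035+10391745=210766920  T[15][6]=6·63436373+40075035=420693273
row 16: T[16][3]=3·2375101+16383=7141686  T[16][4]=4·42355950+2375101=171798901  T[16][5]=5·210766920+42355950=1096190550  T[16][6]=6·420693273+210766920=2734926558
row 17: T[17][4]=4·171798901+7141686=694337290  T[17][5]=5·1096190550+171798901=5652751651  T[17][6]=6·2734926558+1096190550=17505749898
Read S(17,4) = 694337290, S(17,5) = 5652751651, S(17,6) = 17505749898.

694337290, 5652751651, 17505749898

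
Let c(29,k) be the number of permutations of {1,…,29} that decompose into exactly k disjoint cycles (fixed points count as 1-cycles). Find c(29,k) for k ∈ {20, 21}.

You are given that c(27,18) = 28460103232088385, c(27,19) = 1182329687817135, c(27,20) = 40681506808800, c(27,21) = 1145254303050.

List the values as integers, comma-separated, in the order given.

i=28: T(28,19)=28460103232088385+27·1182329687817135=60383004803151030 | T(28,20)=1182329687817135+27·40681506808800=2280730371654735 | T(28,21)=40681506808800+27·1145254303050=71603372991150
i=29: T(29,20)=60383004803151030+28·2280730371654735=124243455209483610 | T(29,21)=2280730371654735+28·71603372991150=4285624815406935
Read c(29,20) = 124243455209483610, c(29,21) = 4285624815406935.

124243455209483610, 4285624815406935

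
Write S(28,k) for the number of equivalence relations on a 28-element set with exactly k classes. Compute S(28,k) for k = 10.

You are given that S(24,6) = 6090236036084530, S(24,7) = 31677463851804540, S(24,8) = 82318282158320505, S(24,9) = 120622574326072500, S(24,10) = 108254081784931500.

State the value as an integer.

1538533978374777852325

@25  (25,7):31677463851804540·7+6090236036084530→227832482998716310, (25,8):82318282158320505·8+31677463851804540→690223721118368580, (25,9):120622574326072500·9+82318282158320505→1167921451092973005, (25,10):108254081784931500·10+120622574326072500→1203163392175387500
@26  (26,8):690223721118368580·8+227832482998716310→5749622251945664950, (26,9):1167921451092973005·9+690223721118368580→11201516780955125625, (26,10):1203163392175387500·10+1167921451092973005→13199555372846848005
@27  (27,9):11201516780955125625·9+5749622251945664950→106563273280541795575, (27,10):13199555372846848005·10+11201516780955125625→143197070509423605675
@28  (28,10):143197070509423605675·10+106563273280541795575→1538533978374777852325
Read S(28,10) = 1538533978374777852325.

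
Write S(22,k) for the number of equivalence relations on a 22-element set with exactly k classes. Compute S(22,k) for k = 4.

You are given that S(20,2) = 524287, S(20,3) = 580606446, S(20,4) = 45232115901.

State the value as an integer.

727778623825

row 21: T[21][3]=3·580606446+524287=1742343625  T[21][4]=4·45232115901+580606446=181509070050
row 22: T[22][4]=4·181509070050+1742343625=727778623825
Read S(22,4) = 727778623825.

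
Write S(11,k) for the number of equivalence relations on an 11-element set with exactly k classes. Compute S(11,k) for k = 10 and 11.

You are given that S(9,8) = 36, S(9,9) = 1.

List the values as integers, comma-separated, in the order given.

55, 1

i=10: T(10,9)=36+9·1=45 | T(10,10)=1+10·0=1
i=11: T(11,10)=45+10·1=55 | T(11,11)=1+11·0=1
Read S(11,10) = 55, S(11,11) = 1.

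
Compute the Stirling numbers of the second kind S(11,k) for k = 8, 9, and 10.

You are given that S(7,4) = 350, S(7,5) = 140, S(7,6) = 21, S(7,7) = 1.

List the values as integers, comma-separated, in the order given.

11880, 1155, 55

r8: T_8,5=5×140+350=1050; T_8,6=6×21+140=266; T_8,7=7×1+21=28; T_8,8=8×0+1=1
r9: T_9,6=6×266+1050=2646; T_9,7=7×28+266=462; T_9,8=8×1+28=36; T_9,9=9×0+1=1
r10: T_10,7=7×462+2646=5880; T_10,8=8×36+462=750; T_10,9=9×1+36=45; T_10,10=10×0+1=1
r11: T_11,8=8×750+5880=11880; T_11,9=9×45+750=1155; T_11,10=10×1+45=55
Read S(11,8) = 11880, S(11,9) = 1155, S(11,10) = 55.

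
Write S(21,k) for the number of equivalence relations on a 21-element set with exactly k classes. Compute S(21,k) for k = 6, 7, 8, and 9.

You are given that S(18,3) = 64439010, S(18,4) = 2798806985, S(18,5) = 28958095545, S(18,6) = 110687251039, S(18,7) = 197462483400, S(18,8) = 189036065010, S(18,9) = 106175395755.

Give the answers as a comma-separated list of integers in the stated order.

26585679462804, 82310957214948, 132511015347084, 123272476465204

@19  (19,4):2798806985·4+64439010→11259666950, (19,5):28958095545·5+2798806985→147589284710, (19,6):110687251039·6+28958095545→693081601779, (19,7):197462483400·7+110687251039→1492924634839, (19,8):189036065010·8+197462483400→1709751003480, (19,9):106175395755·9+189036065010→1144614626805
@20  (20,5):147589284710·5+11259666950→749206090500, (20,6):693081601779·6+147589284710→4306078895384, (20,7):1492924634839·7+693081601779→11143554045652, (20,8):1709751003480·8+1492924634839→15170932662679, (20,9):1144614626805·9+1709751003480→12011282644725
@21  (21,6):4306078895384·6+749206090500→26585679462804, (21,7):11143554045652·7+4306078895384→82310957214948, (21,8):15170932662679·8+11143554045652→132511015347084, (21,9):12011282644725·9+15170932662679→123272476465204
Read S(21,6) = 26585679462804, S(21,7) = 82310957214948, S(21,8) = 132511015347084, S(21,9) = 123272476465204.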